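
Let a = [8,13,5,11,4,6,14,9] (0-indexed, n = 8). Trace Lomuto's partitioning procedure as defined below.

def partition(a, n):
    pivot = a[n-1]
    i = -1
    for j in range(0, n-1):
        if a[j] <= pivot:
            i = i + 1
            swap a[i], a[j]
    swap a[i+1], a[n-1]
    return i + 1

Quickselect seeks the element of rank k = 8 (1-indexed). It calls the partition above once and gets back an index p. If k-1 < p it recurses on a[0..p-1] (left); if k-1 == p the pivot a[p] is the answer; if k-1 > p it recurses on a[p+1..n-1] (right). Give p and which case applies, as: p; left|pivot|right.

pivot = a[7] = 9; i = -1
j=0: a[0]=8 ≤ 9 → i=0, swap a[0],a[0] (no change) → [8,13,5,11,4,6,14,9]
j=1: a[1]=13 > 9 → no swap
j=2: a[2]=5 ≤ 9 → i=1, swap a[1],a[2] → [8,5,13,11,4,6,14,9]
j=3: a[3]=11 > 9 → no swap
j=4: a[4]=4 ≤ 9 → i=2, swap a[2],a[4] → [8,5,4,11,13,6,14,9]
j=5: a[5]=6 ≤ 9 → i=3, swap a[3],a[5] → [8,5,4,6,13,11,14,9]
j=6: a[6]=14 > 9 → no swap
final swap a[4],a[7] → [8,5,4,6,9,11,14,13]; return 4
p = 4; k-1 = 7 > 4 ⇒ right

4; right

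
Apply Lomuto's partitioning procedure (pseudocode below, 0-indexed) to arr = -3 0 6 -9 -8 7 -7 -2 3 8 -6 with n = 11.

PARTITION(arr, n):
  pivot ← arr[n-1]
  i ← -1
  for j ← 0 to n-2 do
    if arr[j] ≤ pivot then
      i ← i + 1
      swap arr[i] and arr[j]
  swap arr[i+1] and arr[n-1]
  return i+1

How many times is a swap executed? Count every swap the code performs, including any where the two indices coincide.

4

pivot = arr[10] = -6; i = -1
j=0: arr[0]=-3 > -6 → no swap
j=1: arr[1]=0 > -6 → no swap
j=2: arr[2]=6 > -6 → no swap
j=3: arr[3]=-9 ≤ -6 → i=0, swap arr[0],arr[3] → -9 0 6 -3 -8 7 -7 -2 3 8 -6
j=4: arr[4]=-8 ≤ -6 → i=1, swap arr[1],arr[4] → -9 -8 6 -3 0 7 -7 -2 3 8 -6
j=5: arr[5]=7 > -6 → no swap
j=6: arr[6]=-7 ≤ -6 → i=2, swap arr[2],arr[6] → -9 -8 -7 -3 0 7 6 -2 3 8 -6
j=7: arr[7]=-2 > -6 → no swap
j=8: arr[8]=3 > -6 → no swap
j=9: arr[9]=8 > -6 → no swap
final swap arr[3],arr[10] → -9 -8 -7 -6 0 7 6 -2 3 8 -3; return 3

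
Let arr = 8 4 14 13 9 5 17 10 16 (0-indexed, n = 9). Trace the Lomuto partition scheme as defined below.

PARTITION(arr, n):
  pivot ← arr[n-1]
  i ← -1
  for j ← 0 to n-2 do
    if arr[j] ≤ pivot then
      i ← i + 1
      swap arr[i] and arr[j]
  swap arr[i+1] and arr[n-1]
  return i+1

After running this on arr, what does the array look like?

8 4 14 13 9 5 10 16 17

pivot=16, i=-1
j=0: 8≤16, i=0, swap(0,0) ⇒ 8 4 14 13 9 5 17 10 16
j=1: 4≤16, i=1, swap(1,1) ⇒ 8 4 14 13 9 5 17 10 16
j=2: 14≤16, i=2, swap(2,2) ⇒ 8 4 14 13 9 5 17 10 16
j=3: 13≤16, i=3, swap(3,3) ⇒ 8 4 14 13 9 5 17 10 16
j=4: 9≤16, i=4, swap(4,4) ⇒ 8 4 14 13 9 5 17 10 16
j=5: 5≤16, i=5, swap(5,5) ⇒ 8 4 14 13 9 5 17 10 16
j=6: 17>16, skip
j=7: 10≤16, i=6, swap(6,7) ⇒ 8 4 14 13 9 5 10 17 16
swap(7,8) ⇒ 8 4 14 13 9 5 10 16 17; return 7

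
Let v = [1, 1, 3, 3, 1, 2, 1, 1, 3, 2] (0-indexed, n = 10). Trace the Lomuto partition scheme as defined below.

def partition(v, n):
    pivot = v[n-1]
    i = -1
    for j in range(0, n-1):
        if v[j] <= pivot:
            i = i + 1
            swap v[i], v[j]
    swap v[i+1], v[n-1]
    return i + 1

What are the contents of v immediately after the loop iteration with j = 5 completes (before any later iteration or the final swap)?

pivot = v[9] = 2; i = -1
j=0: v[0]=1 ≤ 2 → i=0, swap v[0],v[0] (no change) → [1, 1, 3, 3, 1, 2, 1, 1, 3, 2]
j=1: v[1]=1 ≤ 2 → i=1, swap v[1],v[1] (no change) → [1, 1, 3, 3, 1, 2, 1, 1, 3, 2]
j=2: v[2]=3 > 2 → no swap
j=3: v[3]=3 > 2 → no swap
j=4: v[4]=1 ≤ 2 → i=2, swap v[2],v[4] → [1, 1, 1, 3, 3, 2, 1, 1, 3, 2]
j=5: v[5]=2 ≤ 2 → i=3, swap v[3],v[5] → [1, 1, 1, 2, 3, 3, 1, 1, 3, 2]
(after j=5) v = [1, 1, 1, 2, 3, 3, 1, 1, 3, 2]

[1, 1, 1, 2, 3, 3, 1, 1, 3, 2]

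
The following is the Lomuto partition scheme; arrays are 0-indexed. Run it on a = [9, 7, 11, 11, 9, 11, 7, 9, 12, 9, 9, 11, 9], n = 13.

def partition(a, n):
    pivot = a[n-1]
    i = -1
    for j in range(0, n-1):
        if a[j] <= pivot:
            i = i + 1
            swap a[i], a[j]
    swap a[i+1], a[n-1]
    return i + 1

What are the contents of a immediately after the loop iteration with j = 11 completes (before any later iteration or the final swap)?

pivot = a[12] = 9; i = -1
j=0: a[0]=9 ≤ 9 → i=0, swap a[0],a[0] (no change) → [9, 7, 11, 11, 9, 11, 7, 9, 12, 9, 9, 11, 9]
j=1: a[1]=7 ≤ 9 → i=1, swap a[1],a[1] (no change) → [9, 7, 11, 11, 9, 11, 7, 9, 12, 9, 9, 11, 9]
j=2: a[2]=11 > 9 → no swap
j=3: a[3]=11 > 9 → no swap
j=4: a[4]=9 ≤ 9 → i=2, swap a[2],a[4] → [9, 7, 9, 11, 11, 11, 7, 9, 12, 9, 9, 11, 9]
j=5: a[5]=11 > 9 → no swap
j=6: a[6]=7 ≤ 9 → i=3, swap a[3],a[6] → [9, 7, 9, 7, 11, 11, 11, 9, 12, 9, 9, 11, 9]
j=7: a[7]=9 ≤ 9 → i=4, swap a[4],a[7] → [9, 7, 9, 7, 9, 11, 11, 11, 12, 9, 9, 11, 9]
j=8: a[8]=12 > 9 → no swap
j=9: a[9]=9 ≤ 9 → i=5, swap a[5],a[9] → [9, 7, 9, 7, 9, 9, 11, 11, 12, 11, 9, 11, 9]
j=10: a[10]=9 ≤ 9 → i=6, swap a[6],a[10] → [9, 7, 9, 7, 9, 9, 9, 11, 12, 11, 11, 11, 9]
j=11: a[11]=11 > 9 → no swap
(after j=11) a = [9, 7, 9, 7, 9, 9, 9, 11, 12, 11, 11, 11, 9]

[9, 7, 9, 7, 9, 9, 9, 11, 12, 11, 11, 11, 9]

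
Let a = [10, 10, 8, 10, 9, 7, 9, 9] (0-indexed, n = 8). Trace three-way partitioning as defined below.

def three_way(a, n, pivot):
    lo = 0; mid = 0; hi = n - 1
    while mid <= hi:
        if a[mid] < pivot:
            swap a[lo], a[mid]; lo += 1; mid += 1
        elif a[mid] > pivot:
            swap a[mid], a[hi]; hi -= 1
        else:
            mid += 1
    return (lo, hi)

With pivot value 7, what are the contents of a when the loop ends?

[7, 8, 10, 9, 10, 9, 9, 10]

lo=0 mid=0 hi=7
10>7: swap(0,7), hi=6 ⇒ [9, 10, 8, 10, 9, 7, 9, 10]
9>7: swap(0,6), hi=5 ⇒ [9, 10, 8, 10, 9, 7, 9, 10]
9>7: swap(0,5), hi=4 ⇒ [7, 10, 8, 10, 9, 9, 9, 10]
7=7: mid=1
10>7: swap(1,4), hi=3 ⇒ [7, 9, 8, 10, 10, 9, 9, 10]
9>7: swap(1,3), hi=2 ⇒ [7, 10, 8, 9, 10, 9, 9, 10]
10>7: swap(1,2), hi=1 ⇒ [7, 8, 10, 9, 10, 9, 9, 10]
8>7: swap(1,1), hi=0 ⇒ [7, 8, 10, 9, 10, 9, 9, 10]
done. lo=0 hi=0; a=[7, 8, 10, 9, 10, 9, 9, 10]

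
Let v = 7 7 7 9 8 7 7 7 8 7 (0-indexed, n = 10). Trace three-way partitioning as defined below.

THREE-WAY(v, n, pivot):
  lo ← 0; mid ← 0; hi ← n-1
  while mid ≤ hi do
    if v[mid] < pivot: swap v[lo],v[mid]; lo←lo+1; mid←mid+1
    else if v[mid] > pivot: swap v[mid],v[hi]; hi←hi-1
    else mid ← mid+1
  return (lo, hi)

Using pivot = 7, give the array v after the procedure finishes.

pivot = 7; lo=0, mid=0, hi=9
v[mid]=7=7: mid=1
v[mid]=7=7: mid=2
v[mid]=7=7: mid=3
v[mid]=9>7: swap v[3],v[9]; hi=8 → 7 7 7 7 8 7 7 7 8 9
v[mid]=7=7: mid=4
v[mid]=8>7: swap v[4],v[8]; hi=7 → 7 7 7 7 8 7 7 7 8 9
v[mid]=8>7: swap v[4],v[7]; hi=6 → 7 7 7 7 7 7 7 8 8 9
v[mid]=7=7: mid=5
v[mid]=7=7: mid=6
v[mid]=7=7: mid=7
end: lo=0, hi=6; v = 7 7 7 7 7 7 7 8 8 9

7 7 7 7 7 7 7 8 8 9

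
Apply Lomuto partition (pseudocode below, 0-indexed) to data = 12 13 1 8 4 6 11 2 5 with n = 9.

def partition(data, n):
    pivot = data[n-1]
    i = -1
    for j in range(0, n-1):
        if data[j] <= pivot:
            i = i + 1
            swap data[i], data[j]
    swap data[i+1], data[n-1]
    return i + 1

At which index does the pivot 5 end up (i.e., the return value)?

3

pivot = data[8] = 5; i = -1
j=0: data[0]=12 > 5 → no swap
j=1: data[1]=13 > 5 → no swap
j=2: data[2]=1 ≤ 5 → i=0, swap data[0],data[2] → 1 13 12 8 4 6 11 2 5
j=3: data[3]=8 > 5 → no swap
j=4: data[4]=4 ≤ 5 → i=1, swap data[1],data[4] → 1 4 12 8 13 6 11 2 5
j=5: data[5]=6 > 5 → no swap
j=6: data[6]=11 > 5 → no swap
j=7: data[7]=2 ≤ 5 → i=2, swap data[2],data[7] → 1 4 2 8 13 6 11 12 5
final swap data[3],data[8] → 1 4 2 5 13 6 11 12 8; return 3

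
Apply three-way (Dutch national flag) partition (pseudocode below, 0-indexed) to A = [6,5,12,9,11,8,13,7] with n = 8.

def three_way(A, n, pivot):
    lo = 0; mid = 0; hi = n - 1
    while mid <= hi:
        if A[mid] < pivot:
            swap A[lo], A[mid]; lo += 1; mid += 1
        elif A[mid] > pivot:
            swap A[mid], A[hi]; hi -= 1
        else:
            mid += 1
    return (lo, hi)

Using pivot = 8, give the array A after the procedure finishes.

[6,5,7,8,11,13,9,12]

pivot = 8; lo=0, mid=0, hi=7
A[mid]=6<8: swap A[0],A[0]; lo=1,mid=1 → [6,5,12,9,11,8,13,7]
A[mid]=5<8: swap A[1],A[1]; lo=2,mid=2 → [6,5,12,9,11,8,13,7]
A[mid]=12>8: swap A[2],A[7]; hi=6 → [6,5,7,9,11,8,13,12]
A[mid]=7<8: swap A[2],A[2]; lo=3,mid=3 → [6,5,7,9,11,8,13,12]
A[mid]=9>8: swap A[3],A[6]; hi=5 → [6,5,7,13,11,8,9,12]
A[mid]=13>8: swap A[3],A[5]; hi=4 → [6,5,7,8,11,13,9,12]
A[mid]=8=8: mid=4
A[mid]=11>8: swap A[4],A[4]; hi=3 → [6,5,7,8,11,13,9,12]
end: lo=3, hi=3; A = [6,5,7,8,11,13,9,12]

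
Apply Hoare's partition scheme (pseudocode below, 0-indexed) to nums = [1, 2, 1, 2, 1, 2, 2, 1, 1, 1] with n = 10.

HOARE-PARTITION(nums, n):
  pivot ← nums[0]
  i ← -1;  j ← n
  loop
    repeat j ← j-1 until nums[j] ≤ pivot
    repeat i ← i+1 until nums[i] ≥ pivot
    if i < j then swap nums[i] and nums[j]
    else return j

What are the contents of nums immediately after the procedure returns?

[1, 1, 1, 1, 2, 2, 2, 1, 2, 1]

pivot = nums[0] = 1; i = -1, j = 10
j→9 (nums[9]=1≤1), i→0 (nums[0]=1≥1); i<j, swap → [1, 2, 1, 2, 1, 2, 2, 1, 1, 1]
j→8 (nums[8]=1≤1), i→1 (nums[1]=2≥1); i<j, swap → [1, 1, 1, 2, 1, 2, 2, 1, 2, 1]
j→7 (nums[7]=1≤1), i→2 (nums[2]=1≥1); i<j, swap → [1, 1, 1, 2, 1, 2, 2, 1, 2, 1]
j→4 (nums[4]=1≤1), i→3 (nums[3]=2≥1); i<j, swap → [1, 1, 1, 1, 2, 2, 2, 1, 2, 1]
j→3, i→4; i≥j, return j=3. nums = [1, 1, 1, 1, 2, 2, 2, 1, 2, 1]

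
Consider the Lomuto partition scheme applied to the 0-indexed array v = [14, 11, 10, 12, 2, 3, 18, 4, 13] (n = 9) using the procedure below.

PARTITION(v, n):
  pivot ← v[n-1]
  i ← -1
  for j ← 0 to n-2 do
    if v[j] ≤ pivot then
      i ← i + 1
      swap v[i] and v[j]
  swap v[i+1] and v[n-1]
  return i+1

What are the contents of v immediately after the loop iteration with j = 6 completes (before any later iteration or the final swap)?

[11, 10, 12, 2, 3, 14, 18, 4, 13]

pivot=13, i=-1
j=0: 14>13, skip
j=1: 11≤13, i=0, swap(0,1) ⇒ [11, 14, 10, 12, 2, 3, 18, 4, 13]
j=2: 10≤13, i=1, swap(1,2) ⇒ [11, 10, 14, 12, 2, 3, 18, 4, 13]
j=3: 12≤13, i=2, swap(2,3) ⇒ [11, 10, 12, 14, 2, 3, 18, 4, 13]
j=4: 2≤13, i=3, swap(3,4) ⇒ [11, 10, 12, 2, 14, 3, 18, 4, 13]
j=5: 3≤13, i=4, swap(4,5) ⇒ [11, 10, 12, 2, 3, 14, 18, 4, 13]
j=6: 18>13, skip
(after j=6) v = [11, 10, 12, 2, 3, 14, 18, 4, 13]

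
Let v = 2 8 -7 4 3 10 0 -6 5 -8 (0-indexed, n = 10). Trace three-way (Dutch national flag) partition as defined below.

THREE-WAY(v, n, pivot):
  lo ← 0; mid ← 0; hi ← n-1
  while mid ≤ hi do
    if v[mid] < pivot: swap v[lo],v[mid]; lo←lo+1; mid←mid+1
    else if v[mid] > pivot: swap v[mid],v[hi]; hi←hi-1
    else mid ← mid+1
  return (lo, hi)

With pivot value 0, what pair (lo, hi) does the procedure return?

(3, 3)

pivot = 0; lo=0, mid=0, hi=9
v[mid]=2>0: swap v[0],v[9]; hi=8 → -8 8 -7 4 3 10 0 -6 5 2
v[mid]=-8<0: swap v[0],v[0]; lo=1,mid=1 → -8 8 -7 4 3 10 0 -6 5 2
v[mid]=8>0: swap v[1],v[8]; hi=7 → -8 5 -7 4 3 10 0 -6 8 2
v[mid]=5>0: swap v[1],v[7]; hi=6 → -8 -6 -7 4 3 10 0 5 8 2
v[mid]=-6<0: swap v[1],v[1]; lo=2,mid=2 → -8 -6 -7 4 3 10 0 5 8 2
v[mid]=-7<0: swap v[2],v[2]; lo=3,mid=3 → -8 -6 -7 4 3 10 0 5 8 2
v[mid]=4>0: swap v[3],v[6]; hi=5 → -8 -6 -7 0 3 10 4 5 8 2
v[mid]=0=0: mid=4
v[mid]=3>0: swap v[4],v[5]; hi=4 → -8 -6 -7 0 10 3 4 5 8 2
v[mid]=10>0: swap v[4],v[4]; hi=3 → -8 -6 -7 0 10 3 4 5 8 2
end: lo=3, hi=3; v = -8 -6 -7 0 10 3 4 5 8 2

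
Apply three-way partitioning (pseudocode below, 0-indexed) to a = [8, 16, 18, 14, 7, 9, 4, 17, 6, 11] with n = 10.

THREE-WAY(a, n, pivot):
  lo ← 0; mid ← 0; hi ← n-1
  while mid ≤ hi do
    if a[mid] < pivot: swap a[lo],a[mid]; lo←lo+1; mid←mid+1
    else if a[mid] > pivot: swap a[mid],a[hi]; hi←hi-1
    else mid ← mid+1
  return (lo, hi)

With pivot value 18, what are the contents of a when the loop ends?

[8, 16, 14, 7, 9, 4, 17, 6, 11, 18]

lo=0 mid=0 hi=9
8<18: swap(0,0), lo=1 mid=1 ⇒ [8, 16, 18, 14, 7, 9, 4, 17, 6, 11]
16<18: swap(1,1), lo=2 mid=2 ⇒ [8, 16, 18, 14, 7, 9, 4, 17, 6, 11]
18=18: mid=3
14<18: swap(2,3), lo=3 mid=4 ⇒ [8, 16, 14, 18, 7, 9, 4, 17, 6, 11]
7<18: swap(3,4), lo=4 mid=5 ⇒ [8, 16, 14, 7, 18, 9, 4, 17, 6, 11]
9<18: swap(4,5), lo=5 mid=6 ⇒ [8, 16, 14, 7, 9, 18, 4, 17, 6, 11]
4<18: swap(5,6), lo=6 mid=7 ⇒ [8, 16, 14, 7, 9, 4, 18, 17, 6, 11]
17<18: swap(6,7), lo=7 mid=8 ⇒ [8, 16, 14, 7, 9, 4, 17, 18, 6, 11]
6<18: swap(7,8), lo=8 mid=9 ⇒ [8, 16, 14, 7, 9, 4, 17, 6, 18, 11]
11<18: swap(8,9), lo=9 mid=10 ⇒ [8, 16, 14, 7, 9, 4, 17, 6, 11, 18]
done. lo=9 hi=9; a=[8, 16, 14, 7, 9, 4, 17, 6, 11, 18]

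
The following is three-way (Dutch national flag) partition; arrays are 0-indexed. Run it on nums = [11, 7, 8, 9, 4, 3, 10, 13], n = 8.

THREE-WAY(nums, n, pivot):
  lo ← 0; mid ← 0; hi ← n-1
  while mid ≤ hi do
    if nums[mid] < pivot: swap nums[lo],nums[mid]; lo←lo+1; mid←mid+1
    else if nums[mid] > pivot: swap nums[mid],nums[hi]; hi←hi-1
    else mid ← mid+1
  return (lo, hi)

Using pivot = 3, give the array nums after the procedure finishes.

lo=0 mid=0 hi=7
11>3: swap(0,7), hi=6 ⇒ [13, 7, 8, 9, 4, 3, 10, 11]
13>3: swap(0,6), hi=5 ⇒ [10, 7, 8, 9, 4, 3, 13, 11]
10>3: swap(0,5), hi=4 ⇒ [3, 7, 8, 9, 4, 10, 13, 11]
3=3: mid=1
7>3: swap(1,4), hi=3 ⇒ [3, 4, 8, 9, 7, 10, 13, 11]
4>3: swap(1,3), hi=2 ⇒ [3, 9, 8, 4, 7, 10, 13, 11]
9>3: swap(1,2), hi=1 ⇒ [3, 8, 9, 4, 7, 10, 13, 11]
8>3: swap(1,1), hi=0 ⇒ [3, 8, 9, 4, 7, 10, 13, 11]
done. lo=0 hi=0; nums=[3, 8, 9, 4, 7, 10, 13, 11]

[3, 8, 9, 4, 7, 10, 13, 11]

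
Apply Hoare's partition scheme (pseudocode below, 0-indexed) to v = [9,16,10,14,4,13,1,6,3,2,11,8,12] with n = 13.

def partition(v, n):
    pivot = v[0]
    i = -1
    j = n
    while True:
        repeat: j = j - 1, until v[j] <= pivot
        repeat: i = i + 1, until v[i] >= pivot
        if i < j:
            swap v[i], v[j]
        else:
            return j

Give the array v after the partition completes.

[8,2,3,6,4,1,13,14,10,16,11,9,12]

pivot = v[0] = 9; i = -1, j = 13
j→11 (v[11]=8≤9), i→0 (v[0]=9≥9); i<j, swap → [8,16,10,14,4,13,1,6,3,2,11,9,12]
j→9 (v[9]=2≤9), i→1 (v[1]=16≥9); i<j, swap → [8,2,10,14,4,13,1,6,3,16,11,9,12]
j→8 (v[8]=3≤9), i→2 (v[2]=10≥9); i<j, swap → [8,2,3,14,4,13,1,6,10,16,11,9,12]
j→7 (v[7]=6≤9), i→3 (v[3]=14≥9); i<j, swap → [8,2,3,6,4,13,1,14,10,16,11,9,12]
j→6 (v[6]=1≤9), i→5 (v[5]=13≥9); i<j, swap → [8,2,3,6,4,1,13,14,10,16,11,9,12]
j→5, i→6; i≥j, return j=5. v = [8,2,3,6,4,1,13,14,10,16,11,9,12]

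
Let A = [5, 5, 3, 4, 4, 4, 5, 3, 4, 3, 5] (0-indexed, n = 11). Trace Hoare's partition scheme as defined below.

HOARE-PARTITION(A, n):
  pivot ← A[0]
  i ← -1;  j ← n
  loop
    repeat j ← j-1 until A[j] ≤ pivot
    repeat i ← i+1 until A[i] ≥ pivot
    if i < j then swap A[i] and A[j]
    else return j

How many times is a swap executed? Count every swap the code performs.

pivot = A[0] = 5; i = -1, j = 11
j→10 (A[10]=5≤5), i→0 (A[0]=5≥5); i<j, swap → [5, 5, 3, 4, 4, 4, 5, 3, 4, 3, 5]
j→9 (A[9]=3≤5), i→1 (A[1]=5≥5); i<j, swap → [5, 3, 3, 4, 4, 4, 5, 3, 4, 5, 5]
j→8 (A[8]=4≤5), i→6 (A[6]=5≥5); i<j, swap → [5, 3, 3, 4, 4, 4, 4, 3, 5, 5, 5]
j→7, i→8; i≥j, return j=7. A = [5, 3, 3, 4, 4, 4, 4, 3, 5, 5, 5]

3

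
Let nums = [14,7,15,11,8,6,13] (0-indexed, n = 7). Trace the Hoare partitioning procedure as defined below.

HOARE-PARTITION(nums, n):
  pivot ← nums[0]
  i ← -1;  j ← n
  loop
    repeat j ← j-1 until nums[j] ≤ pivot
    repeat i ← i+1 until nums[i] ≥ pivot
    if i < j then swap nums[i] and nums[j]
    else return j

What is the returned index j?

4

pivot = nums[0] = 14; i = -1, j = 7
j→6 (nums[6]=13≤14), i→0 (nums[0]=14≥14); i<j, swap → [13,7,15,11,8,6,14]
j→5 (nums[5]=6≤14), i→2 (nums[2]=15≥14); i<j, swap → [13,7,6,11,8,15,14]
j→4, i→5; i≥j, return j=4. nums = [13,7,6,11,8,15,14]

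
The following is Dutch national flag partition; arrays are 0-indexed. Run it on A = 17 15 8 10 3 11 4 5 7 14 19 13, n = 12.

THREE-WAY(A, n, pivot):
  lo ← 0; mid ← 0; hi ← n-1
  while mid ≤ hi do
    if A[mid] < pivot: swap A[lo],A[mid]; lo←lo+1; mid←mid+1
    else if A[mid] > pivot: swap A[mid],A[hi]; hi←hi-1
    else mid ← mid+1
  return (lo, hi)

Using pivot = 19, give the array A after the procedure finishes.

17 15 8 10 3 11 4 5 7 14 13 19

lo=0 mid=0 hi=11
17<19: swap(0,0), lo=1 mid=1 ⇒ 17 15 8 10 3 11 4 5 7 14 19 13
15<19: swap(1,1), lo=2 mid=2 ⇒ 17 15 8 10 3 11 4 5 7 14 19 13
8<19: swap(2,2), lo=3 mid=3 ⇒ 17 15 8 10 3 11 4 5 7 14 19 13
10<19: swap(3,3), lo=4 mid=4 ⇒ 17 15 8 10 3 11 4 5 7 14 19 13
3<19: swap(4,4), lo=5 mid=5 ⇒ 17 15 8 10 3 11 4 5 7 14 19 13
11<19: swap(5,5), lo=6 mid=6 ⇒ 17 15 8 10 3 11 4 5 7 14 19 13
4<19: swap(6,6), lo=7 mid=7 ⇒ 17 15 8 10 3 11 4 5 7 14 19 13
5<19: swap(7,7), lo=8 mid=8 ⇒ 17 15 8 10 3 11 4 5 7 14 19 13
7<19: swap(8,8), lo=9 mid=9 ⇒ 17 15 8 10 3 11 4 5 7 14 19 13
14<19: swap(9,9), lo=10 mid=10 ⇒ 17 15 8 10 3 11 4 5 7 14 19 13
19=19: mid=11
13<19: swap(10,11), lo=11 mid=12 ⇒ 17 15 8 10 3 11 4 5 7 14 13 19
done. lo=11 hi=11; A=17 15 8 10 3 11 4 5 7 14 13 19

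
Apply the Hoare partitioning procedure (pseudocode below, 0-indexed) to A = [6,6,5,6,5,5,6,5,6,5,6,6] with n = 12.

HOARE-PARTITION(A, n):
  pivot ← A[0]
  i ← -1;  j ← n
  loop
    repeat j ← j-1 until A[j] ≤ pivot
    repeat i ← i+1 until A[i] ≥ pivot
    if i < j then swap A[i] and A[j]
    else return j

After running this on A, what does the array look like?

[6,6,5,5,5,5,6,5,6,6,6,6]

pivot=6
j stops at 11 (6), i stops at 0 (6); swap ⇒ [6,6,5,6,5,5,6,5,6,5,6,6]
j stops at 10 (6), i stops at 1 (6); swap ⇒ [6,6,5,6,5,5,6,5,6,5,6,6]
j stops at 9 (5), i stops at 3 (6); swap ⇒ [6,6,5,5,5,5,6,5,6,6,6,6]
j stops at 8 (6), i stops at 6 (6); swap ⇒ [6,6,5,5,5,5,6,5,6,6,6,6]
j stops at 7, i stops at 8; i≥j ⇒ return 7. A=[6,6,5,5,5,5,6,5,6,6,6,6]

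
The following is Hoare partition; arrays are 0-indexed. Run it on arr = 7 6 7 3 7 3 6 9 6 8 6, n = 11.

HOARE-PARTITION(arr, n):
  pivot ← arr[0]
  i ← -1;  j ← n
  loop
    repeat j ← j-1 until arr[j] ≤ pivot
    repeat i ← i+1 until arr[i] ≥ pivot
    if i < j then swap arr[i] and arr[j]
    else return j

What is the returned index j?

5

pivot=7
j stops at 10 (6), i stops at 0 (7); swap ⇒ 6 6 7 3 7 3 6 9 6 8 7
j stops at 8 (6), i stops at 2 (7); swap ⇒ 6 6 6 3 7 3 6 9 7 8 7
j stops at 6 (6), i stops at 4 (7); swap ⇒ 6 6 6 3 6 3 7 9 7 8 7
j stops at 5, i stops at 6; i≥j ⇒ return 5. arr=6 6 6 3 6 3 7 9 7 8 7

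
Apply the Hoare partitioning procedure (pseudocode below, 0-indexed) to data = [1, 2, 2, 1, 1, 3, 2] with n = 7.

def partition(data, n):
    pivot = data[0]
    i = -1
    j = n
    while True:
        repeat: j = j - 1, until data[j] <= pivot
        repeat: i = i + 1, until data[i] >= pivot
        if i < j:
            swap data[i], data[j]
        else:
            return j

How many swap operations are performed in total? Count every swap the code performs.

2

pivot=1
j stops at 4 (1), i stops at 0 (1); swap ⇒ [1, 2, 2, 1, 1, 3, 2]
j stops at 3 (1), i stops at 1 (2); swap ⇒ [1, 1, 2, 2, 1, 3, 2]
j stops at 1, i stops at 2; i≥j ⇒ return 1. data=[1, 1, 2, 2, 1, 3, 2]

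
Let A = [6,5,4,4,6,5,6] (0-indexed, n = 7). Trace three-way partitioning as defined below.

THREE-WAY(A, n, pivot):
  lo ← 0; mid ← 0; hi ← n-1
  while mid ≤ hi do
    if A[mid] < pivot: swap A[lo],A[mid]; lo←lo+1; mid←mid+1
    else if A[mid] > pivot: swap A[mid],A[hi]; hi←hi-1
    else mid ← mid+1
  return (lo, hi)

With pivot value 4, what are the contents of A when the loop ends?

[4,4,5,6,5,6,6]

lo=0 mid=0 hi=6
6>4: swap(0,6), hi=5 ⇒ [6,5,4,4,6,5,6]
6>4: swap(0,5), hi=4 ⇒ [5,5,4,4,6,6,6]
5>4: swap(0,4), hi=3 ⇒ [6,5,4,4,5,6,6]
6>4: swap(0,3), hi=2 ⇒ [4,5,4,6,5,6,6]
4=4: mid=1
5>4: swap(1,2), hi=1 ⇒ [4,4,5,6,5,6,6]
4=4: mid=2
done. lo=0 hi=1; A=[4,4,5,6,5,6,6]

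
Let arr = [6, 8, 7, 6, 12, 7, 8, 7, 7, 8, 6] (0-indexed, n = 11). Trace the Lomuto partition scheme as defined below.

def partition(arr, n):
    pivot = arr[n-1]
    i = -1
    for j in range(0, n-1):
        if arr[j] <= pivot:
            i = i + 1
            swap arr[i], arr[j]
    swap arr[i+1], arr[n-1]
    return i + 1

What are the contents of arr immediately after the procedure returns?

pivot = arr[10] = 6; i = -1
j=0: arr[0]=6 ≤ 6 → i=0, swap arr[0],arr[0] (no change) → [6, 8, 7, 6, 12, 7, 8, 7, 7, 8, 6]
j=1: arr[1]=8 > 6 → no swap
j=2: arr[2]=7 > 6 → no swap
j=3: arr[3]=6 ≤ 6 → i=1, swap arr[1],arr[3] → [6, 6, 7, 8, 12, 7, 8, 7, 7, 8, 6]
j=4: arr[4]=12 > 6 → no swap
j=5: arr[5]=7 > 6 → no swap
j=6: arr[6]=8 > 6 → no swap
j=7: arr[7]=7 > 6 → no swap
j=8: arr[8]=7 > 6 → no swap
j=9: arr[9]=8 > 6 → no swap
final swap arr[2],arr[10] → [6, 6, 6, 8, 12, 7, 8, 7, 7, 8, 7]; return 2

[6, 6, 6, 8, 12, 7, 8, 7, 7, 8, 7]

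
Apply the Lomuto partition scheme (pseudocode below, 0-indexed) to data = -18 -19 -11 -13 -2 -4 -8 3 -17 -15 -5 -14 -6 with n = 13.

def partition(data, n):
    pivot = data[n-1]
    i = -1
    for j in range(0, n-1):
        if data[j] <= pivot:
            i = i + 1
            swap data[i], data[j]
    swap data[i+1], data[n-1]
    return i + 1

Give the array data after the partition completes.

pivot=-6, i=-1
j=0: -18≤-6, i=0, swap(0,0) ⇒ -18 -19 -11 -13 -2 -4 -8 3 -17 -15 -5 -14 -6
j=1: -19≤-6, i=1, swap(1,1) ⇒ -18 -19 -11 -13 -2 -4 -8 3 -17 -15 -5 -14 -6
j=2: -11≤-6, i=2, swap(2,2) ⇒ -18 -19 -11 -13 -2 -4 -8 3 -17 -15 -5 -14 -6
j=3: -13≤-6, i=3, swap(3,3) ⇒ -18 -19 -11 -13 -2 -4 -8 3 -17 -15 -5 -14 -6
j=4: -2>-6, skip
j=5: -4>-6, skip
j=6: -8≤-6, i=4, swap(4,6) ⇒ -18 -19 -11 -13 -8 -4 -2 3 -17 -15 -5 -14 -6
j=7: 3>-6, skip
j=8: -17≤-6, i=5, swap(5,8) ⇒ -18 -19 -11 -13 -8 -17 -2 3 -4 -15 -5 -14 -6
j=9: -15≤-6, i=6, swap(6,9) ⇒ -18 -19 -11 -13 -8 -17 -15 3 -4 -2 -5 -14 -6
j=10: -5>-6, skip
j=11: -14≤-6, i=7, swap(7,11) ⇒ -18 -19 -11 -13 -8 -17 -15 -14 -4 -2 -5 3 -6
swap(8,12) ⇒ -18 -19 -11 -13 -8 -17 -15 -14 -6 -2 -5 3 -4; return 8

-18 -19 -11 -13 -8 -17 -15 -14 -6 -2 -5 3 -4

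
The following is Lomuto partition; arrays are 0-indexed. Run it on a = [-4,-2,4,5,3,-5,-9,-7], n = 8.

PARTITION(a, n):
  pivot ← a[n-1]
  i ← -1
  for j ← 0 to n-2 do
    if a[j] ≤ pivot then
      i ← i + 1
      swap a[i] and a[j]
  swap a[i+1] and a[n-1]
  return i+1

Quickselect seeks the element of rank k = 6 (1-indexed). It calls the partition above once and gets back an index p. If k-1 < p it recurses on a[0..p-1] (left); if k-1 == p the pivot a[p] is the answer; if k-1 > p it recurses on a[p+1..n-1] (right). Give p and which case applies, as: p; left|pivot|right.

1; right

pivot=-7, i=-1
j=0: -4>-7, skip
j=1: -2>-7, skip
j=2: 4>-7, skip
j=3: 5>-7, skip
j=4: 3>-7, skip
j=5: -5>-7, skip
j=6: -9≤-7, i=0, swap(0,6) ⇒ [-9,-2,4,5,3,-5,-4,-7]
swap(1,7) ⇒ [-9,-7,4,5,3,-5,-4,-2]; return 1
p = 1; k-1 = 5 > 1 ⇒ right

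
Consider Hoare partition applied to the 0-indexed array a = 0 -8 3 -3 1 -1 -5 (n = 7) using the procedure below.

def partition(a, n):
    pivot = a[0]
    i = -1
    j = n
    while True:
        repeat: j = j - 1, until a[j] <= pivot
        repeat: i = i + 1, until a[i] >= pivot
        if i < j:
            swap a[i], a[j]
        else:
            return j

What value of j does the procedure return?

3

pivot = a[0] = 0; i = -1, j = 7
j→6 (a[6]=-5≤0), i→0 (a[0]=0≥0); i<j, swap → -5 -8 3 -3 1 -1 0
j→5 (a[5]=-1≤0), i→2 (a[2]=3≥0); i<j, swap → -5 -8 -1 -3 1 3 0
j→3, i→4; i≥j, return j=3. a = -5 -8 -1 -3 1 3 0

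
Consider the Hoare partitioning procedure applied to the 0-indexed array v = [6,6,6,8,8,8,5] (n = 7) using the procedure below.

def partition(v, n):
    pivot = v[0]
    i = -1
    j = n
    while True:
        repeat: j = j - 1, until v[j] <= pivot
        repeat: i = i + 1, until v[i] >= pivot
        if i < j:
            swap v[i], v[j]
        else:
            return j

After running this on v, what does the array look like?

[5,6,6,8,8,8,6]

pivot=6
j stops at 6 (5), i stops at 0 (6); swap ⇒ [5,6,6,8,8,8,6]
j stops at 2 (6), i stops at 1 (6); swap ⇒ [5,6,6,8,8,8,6]
j stops at 1, i stops at 2; i≥j ⇒ return 1. v=[5,6,6,8,8,8,6]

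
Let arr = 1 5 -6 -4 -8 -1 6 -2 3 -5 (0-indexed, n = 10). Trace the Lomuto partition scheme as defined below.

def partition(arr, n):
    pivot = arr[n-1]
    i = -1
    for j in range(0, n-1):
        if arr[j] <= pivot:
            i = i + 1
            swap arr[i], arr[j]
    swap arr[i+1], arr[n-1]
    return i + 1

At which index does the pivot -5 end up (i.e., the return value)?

2

pivot = arr[9] = -5; i = -1
j=0: arr[0]=1 > -5 → no swap
j=1: arr[1]=5 > -5 → no swap
j=2: arr[2]=-6 ≤ -5 → i=0, swap arr[0],arr[2] → -6 5 1 -4 -8 -1 6 -2 3 -5
j=3: arr[3]=-4 > -5 → no swap
j=4: arr[4]=-8 ≤ -5 → i=1, swap arr[1],arr[4] → -6 -8 1 -4 5 -1 6 -2 3 -5
j=5: arr[5]=-1 > -5 → no swap
j=6: arr[6]=6 > -5 → no swap
j=7: arr[7]=-2 > -5 → no swap
j=8: arr[8]=3 > -5 → no swap
final swap arr[2],arr[9] → -6 -8 -5 -4 5 -1 6 -2 3 1; return 2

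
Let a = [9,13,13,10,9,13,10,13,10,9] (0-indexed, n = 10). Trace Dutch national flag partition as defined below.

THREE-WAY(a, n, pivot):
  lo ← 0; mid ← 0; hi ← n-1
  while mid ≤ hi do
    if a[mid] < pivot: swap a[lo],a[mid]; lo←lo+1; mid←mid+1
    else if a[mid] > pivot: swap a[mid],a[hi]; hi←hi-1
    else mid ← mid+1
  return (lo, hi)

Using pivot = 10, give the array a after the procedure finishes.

[9,9,9,10,10,10,13,13,13,13]

pivot = 10; lo=0, mid=0, hi=9
a[mid]=9<10: swap a[0],a[0]; lo=1,mid=1 → [9,13,13,10,9,13,10,13,10,9]
a[mid]=13>10: swap a[1],a[9]; hi=8 → [9,9,13,10,9,13,10,13,10,13]
a[mid]=9<10: swap a[1],a[1]; lo=2,mid=2 → [9,9,13,10,9,13,10,13,10,13]
a[mid]=13>10: swap a[2],a[8]; hi=7 → [9,9,10,10,9,13,10,13,13,13]
a[mid]=10=10: mid=3
a[mid]=10=10: mid=4
a[mid]=9<10: swap a[2],a[4]; lo=3,mid=5 → [9,9,9,10,10,13,10,13,13,13]
a[mid]=13>10: swap a[5],a[7]; hi=6 → [9,9,9,10,10,13,10,13,13,13]
a[mid]=13>10: swap a[5],a[6]; hi=5 → [9,9,9,10,10,10,13,13,13,13]
a[mid]=10=10: mid=6
end: lo=3, hi=5; a = [9,9,9,10,10,10,13,13,13,13]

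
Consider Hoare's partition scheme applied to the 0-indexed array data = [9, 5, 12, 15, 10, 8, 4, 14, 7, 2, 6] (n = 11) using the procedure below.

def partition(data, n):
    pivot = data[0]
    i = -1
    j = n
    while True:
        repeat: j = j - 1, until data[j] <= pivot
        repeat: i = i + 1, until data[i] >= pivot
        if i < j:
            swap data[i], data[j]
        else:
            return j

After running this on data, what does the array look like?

pivot=9
j stops at 10 (6), i stops at 0 (9); swap ⇒ [6, 5, 12, 15, 10, 8, 4, 14, 7, 2, 9]
j stops at 9 (2), i stops at 2 (12); swap ⇒ [6, 5, 2, 15, 10, 8, 4, 14, 7, 12, 9]
j stops at 8 (7), i stops at 3 (15); swap ⇒ [6, 5, 2, 7, 10, 8, 4, 14, 15, 12, 9]
j stops at 6 (4), i stops at 4 (10); swap ⇒ [6, 5, 2, 7, 4, 8, 10, 14, 15, 12, 9]
j stops at 5, i stops at 6; i≥j ⇒ return 5. data=[6, 5, 2, 7, 4, 8, 10, 14, 15, 12, 9]

[6, 5, 2, 7, 4, 8, 10, 14, 15, 12, 9]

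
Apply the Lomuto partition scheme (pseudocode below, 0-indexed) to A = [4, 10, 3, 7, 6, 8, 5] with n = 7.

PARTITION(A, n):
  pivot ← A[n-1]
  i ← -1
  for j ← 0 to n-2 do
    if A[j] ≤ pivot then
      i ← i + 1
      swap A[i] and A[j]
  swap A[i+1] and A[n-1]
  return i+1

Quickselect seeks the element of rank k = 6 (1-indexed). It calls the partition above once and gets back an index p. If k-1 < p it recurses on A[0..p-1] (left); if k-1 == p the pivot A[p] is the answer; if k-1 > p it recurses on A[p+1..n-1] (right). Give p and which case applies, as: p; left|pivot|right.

2; right

pivot = A[6] = 5; i = -1
j=0: A[0]=4 ≤ 5 → i=0, swap A[0],A[0] (no change) → [4, 10, 3, 7, 6, 8, 5]
j=1: A[1]=10 > 5 → no swap
j=2: A[2]=3 ≤ 5 → i=1, swap A[1],A[2] → [4, 3, 10, 7, 6, 8, 5]
j=3: A[3]=7 > 5 → no swap
j=4: A[4]=6 > 5 → no swap
j=5: A[5]=8 > 5 → no swap
final swap A[2],A[6] → [4, 3, 5, 7, 6, 8, 10]; return 2
p = 2; k-1 = 5 > 2 ⇒ right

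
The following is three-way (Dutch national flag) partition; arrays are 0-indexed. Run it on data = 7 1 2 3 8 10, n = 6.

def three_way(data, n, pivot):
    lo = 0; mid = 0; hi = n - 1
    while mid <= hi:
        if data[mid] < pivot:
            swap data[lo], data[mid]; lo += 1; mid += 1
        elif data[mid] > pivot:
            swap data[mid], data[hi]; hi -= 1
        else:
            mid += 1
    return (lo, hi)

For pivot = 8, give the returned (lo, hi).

(4, 4)

lo=0 mid=0 hi=5
7<8: swap(0,0), lo=1 mid=1 ⇒ 7 1 2 3 8 10
1<8: swap(1,1), lo=2 mid=2 ⇒ 7 1 2 3 8 10
2<8: swap(2,2), lo=3 mid=3 ⇒ 7 1 2 3 8 10
3<8: swap(3,3), lo=4 mid=4 ⇒ 7 1 2 3 8 10
8=8: mid=5
10>8: swap(5,5), hi=4 ⇒ 7 1 2 3 8 10
done. lo=4 hi=4; data=7 1 2 3 8 10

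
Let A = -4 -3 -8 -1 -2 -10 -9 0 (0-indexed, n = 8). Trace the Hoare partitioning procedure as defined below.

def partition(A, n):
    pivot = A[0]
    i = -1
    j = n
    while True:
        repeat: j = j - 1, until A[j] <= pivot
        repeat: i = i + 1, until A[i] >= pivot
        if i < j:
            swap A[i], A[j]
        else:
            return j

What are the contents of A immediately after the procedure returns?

pivot = A[0] = -4; i = -1, j = 8
j→6 (A[6]=-9≤-4), i→0 (A[0]=-4≥-4); i<j, swap → -9 -3 -8 -1 -2 -10 -4 0
j→5 (A[5]=-10≤-4), i→1 (A[1]=-3≥-4); i<j, swap → -9 -10 -8 -1 -2 -3 -4 0
j→2, i→3; i≥j, return j=2. A = -9 -10 -8 -1 -2 -3 -4 0

-9 -10 -8 -1 -2 -3 -4 0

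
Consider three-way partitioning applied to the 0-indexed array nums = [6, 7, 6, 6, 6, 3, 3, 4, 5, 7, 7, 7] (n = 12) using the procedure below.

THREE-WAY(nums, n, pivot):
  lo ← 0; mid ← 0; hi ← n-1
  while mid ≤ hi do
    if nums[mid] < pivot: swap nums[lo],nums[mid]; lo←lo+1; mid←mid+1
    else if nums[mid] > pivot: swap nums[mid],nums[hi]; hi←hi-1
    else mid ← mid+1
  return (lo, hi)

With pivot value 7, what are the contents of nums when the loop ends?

lo=0 mid=0 hi=11
6<7: swap(0,0), lo=1 mid=1 ⇒ [6, 7, 6, 6, 6, 3, 3, 4, 5, 7, 7, 7]
7=7: mid=2
6<7: swap(1,2), lo=2 mid=3 ⇒ [6, 6, 7, 6, 6, 3, 3, 4, 5, 7, 7, 7]
6<7: swap(2,3), lo=3 mid=4 ⇒ [6, 6, 6, 7, 6, 3, 3, 4, 5, 7, 7, 7]
6<7: swap(3,4), lo=4 mid=5 ⇒ [6, 6, 6, 6, 7, 3, 3, 4, 5, 7, 7, 7]
3<7: swap(4,5), lo=5 mid=6 ⇒ [6, 6, 6, 6, 3, 7, 3, 4, 5, 7, 7, 7]
3<7: swap(5,6), lo=6 mid=7 ⇒ [6, 6, 6, 6, 3, 3, 7, 4, 5, 7, 7, 7]
4<7: swap(6,7), lo=7 mid=8 ⇒ [6, 6, 6, 6, 3, 3, 4, 7, 5, 7, 7, 7]
5<7: swap(7,8), lo=8 mid=9 ⇒ [6, 6, 6, 6, 3, 3, 4, 5, 7, 7, 7, 7]
7=7: mid=10
7=7: mid=11
7=7: mid=12
done. lo=8 hi=11; nums=[6, 6, 6, 6, 3, 3, 4, 5, 7, 7, 7, 7]

[6, 6, 6, 6, 3, 3, 4, 5, 7, 7, 7, 7]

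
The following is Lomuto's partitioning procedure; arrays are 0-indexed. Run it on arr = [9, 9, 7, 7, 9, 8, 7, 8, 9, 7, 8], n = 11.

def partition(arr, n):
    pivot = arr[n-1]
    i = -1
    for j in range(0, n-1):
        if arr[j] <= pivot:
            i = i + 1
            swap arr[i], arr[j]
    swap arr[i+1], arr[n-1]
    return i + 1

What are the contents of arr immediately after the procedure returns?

[7, 7, 8, 7, 8, 7, 8, 9, 9, 9, 9]

pivot = arr[10] = 8; i = -1
j=0: arr[0]=9 > 8 → no swap
j=1: arr[1]=9 > 8 → no swap
j=2: arr[2]=7 ≤ 8 → i=0, swap arr[0],arr[2] → [7, 9, 9, 7, 9, 8, 7, 8, 9, 7, 8]
j=3: arr[3]=7 ≤ 8 → i=1, swap arr[1],arr[3] → [7, 7, 9, 9, 9, 8, 7, 8, 9, 7, 8]
j=4: arr[4]=9 > 8 → no swap
j=5: arr[5]=8 ≤ 8 → i=2, swap arr[2],arr[5] → [7, 7, 8, 9, 9, 9, 7, 8, 9, 7, 8]
j=6: arr[6]=7 ≤ 8 → i=3, swap arr[3],arr[6] → [7, 7, 8, 7, 9, 9, 9, 8, 9, 7, 8]
j=7: arr[7]=8 ≤ 8 → i=4, swap arr[4],arr[7] → [7, 7, 8, 7, 8, 9, 9, 9, 9, 7, 8]
j=8: arr[8]=9 > 8 → no swap
j=9: arr[9]=7 ≤ 8 → i=5, swap arr[5],arr[9] → [7, 7, 8, 7, 8, 7, 9, 9, 9, 9, 8]
final swap arr[6],arr[10] → [7, 7, 8, 7, 8, 7, 8, 9, 9, 9, 9]; return 6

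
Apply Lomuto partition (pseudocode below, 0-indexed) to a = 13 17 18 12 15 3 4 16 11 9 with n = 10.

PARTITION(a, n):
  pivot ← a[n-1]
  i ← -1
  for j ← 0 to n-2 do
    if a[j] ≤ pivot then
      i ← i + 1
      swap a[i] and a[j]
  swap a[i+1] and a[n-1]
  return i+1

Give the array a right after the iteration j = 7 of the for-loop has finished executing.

pivot = a[9] = 9; i = -1
j=0: a[0]=13 > 9 → no swap
j=1: a[1]=17 > 9 → no swap
j=2: a[2]=18 > 9 → no swap
j=3: a[3]=12 > 9 → no swap
j=4: a[4]=15 > 9 → no swap
j=5: a[5]=3 ≤ 9 → i=0, swap a[0],a[5] → 3 17 18 12 15 13 4 16 11 9
j=6: a[6]=4 ≤ 9 → i=1, swap a[1],a[6] → 3 4 18 12 15 13 17 16 11 9
j=7: a[7]=16 > 9 → no swap
(after j=7) a = 3 4 18 12 15 13 17 16 11 9

3 4 18 12 15 13 17 16 11 9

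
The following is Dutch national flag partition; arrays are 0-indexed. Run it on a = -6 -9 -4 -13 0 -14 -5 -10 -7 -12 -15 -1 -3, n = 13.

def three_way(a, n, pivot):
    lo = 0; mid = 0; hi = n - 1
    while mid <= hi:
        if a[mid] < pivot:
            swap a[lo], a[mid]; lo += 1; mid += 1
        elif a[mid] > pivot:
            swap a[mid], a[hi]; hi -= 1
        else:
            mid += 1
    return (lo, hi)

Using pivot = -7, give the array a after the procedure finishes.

lo=0 mid=0 hi=12
-6>-7: swap(0,12), hi=11 ⇒ -3 -9 -4 -13 0 -14 -5 -10 -7 -12 -15 -1 -6
-3>-7: swap(0,11), hi=10 ⇒ -1 -9 -4 -13 0 -14 -5 -10 -7 -12 -15 -3 -6
-1>-7: swap(0,10), hi=9 ⇒ -15 -9 -4 -13 0 -14 -5 -10 -7 -12 -1 -3 -6
-15<-7: swap(0,0), lo=1 mid=1 ⇒ -15 -9 -4 -13 0 -14 -5 -10 -7 -12 -1 -3 -6
-9<-7: swap(1,1), lo=2 mid=2 ⇒ -15 -9 -4 -13 0 -14 -5 -10 -7 -12 -1 -3 -6
-4>-7: swap(2,9), hi=8 ⇒ -15 -9 -12 -13 0 -14 -5 -10 -7 -4 -1 -3 -6
-12<-7: swap(2,2), lo=3 mid=3 ⇒ -15 -9 -12 -13 0 -14 -5 -10 -7 -4 -1 -3 -6
-13<-7: swap(3,3), lo=4 mid=4 ⇒ -15 -9 -12 -13 0 -14 -5 -10 -7 -4 -1 -3 -6
0>-7: swap(4,8), hi=7 ⇒ -15 -9 -12 -13 -7 -14 -5 -10 0 -4 -1 -3 -6
-7=-7: mid=5
-14<-7: swap(4,5), lo=5 mid=6 ⇒ -15 -9 -12 -13 -14 -7 -5 -10 0 -4 -1 -3 -6
-5>-7: swap(6,7), hi=6 ⇒ -15 -9 -12 -13 -14 -7 -10 -5 0 -4 -1 -3 -6
-10<-7: swap(5,6), lo=6 mid=7 ⇒ -15 -9 -12 -13 -14 -10 -7 -5 0 -4 -1 -3 -6
done. lo=6 hi=6; a=-15 -9 -12 -13 -14 -10 -7 -5 0 -4 -1 -3 -6

-15 -9 -12 -13 -14 -10 -7 -5 0 -4 -1 -3 -6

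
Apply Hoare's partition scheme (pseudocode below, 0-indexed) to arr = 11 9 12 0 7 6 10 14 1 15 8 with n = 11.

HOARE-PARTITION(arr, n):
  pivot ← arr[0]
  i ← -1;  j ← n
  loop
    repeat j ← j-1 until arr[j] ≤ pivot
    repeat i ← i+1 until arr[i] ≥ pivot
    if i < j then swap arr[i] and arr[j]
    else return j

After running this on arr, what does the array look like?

8 9 1 0 7 6 10 14 12 15 11

pivot=11
j stops at 10 (8), i stops at 0 (11); swap ⇒ 8 9 12 0 7 6 10 14 1 15 11
j stops at 8 (1), i stops at 2 (12); swap ⇒ 8 9 1 0 7 6 10 14 12 15 11
j stops at 6, i stops at 7; i≥j ⇒ return 6. arr=8 9 1 0 7 6 10 14 12 15 11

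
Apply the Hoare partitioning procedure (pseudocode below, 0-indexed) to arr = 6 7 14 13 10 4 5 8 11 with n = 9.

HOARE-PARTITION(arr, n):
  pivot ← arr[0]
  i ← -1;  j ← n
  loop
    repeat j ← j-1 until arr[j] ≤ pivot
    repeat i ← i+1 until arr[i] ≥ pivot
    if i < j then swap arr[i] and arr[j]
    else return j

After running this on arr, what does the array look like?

5 4 14 13 10 7 6 8 11

pivot=6
j stops at 6 (5), i stops at 0 (6); swap ⇒ 5 7 14 13 10 4 6 8 11
j stops at 5 (4), i stops at 1 (7); swap ⇒ 5 4 14 13 10 7 6 8 11
j stops at 1, i stops at 2; i≥j ⇒ return 1. arr=5 4 14 13 10 7 6 8 11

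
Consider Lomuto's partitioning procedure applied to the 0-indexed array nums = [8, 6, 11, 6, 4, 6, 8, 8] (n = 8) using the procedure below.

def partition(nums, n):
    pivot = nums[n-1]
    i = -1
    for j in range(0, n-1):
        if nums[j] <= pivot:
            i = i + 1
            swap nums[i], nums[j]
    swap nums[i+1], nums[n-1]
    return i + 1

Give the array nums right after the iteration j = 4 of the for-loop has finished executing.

[8, 6, 6, 4, 11, 6, 8, 8]

pivot = nums[7] = 8; i = -1
j=0: nums[0]=8 ≤ 8 → i=0, swap nums[0],nums[0] (no change) → [8, 6, 11, 6, 4, 6, 8, 8]
j=1: nums[1]=6 ≤ 8 → i=1, swap nums[1],nums[1] (no change) → [8, 6, 11, 6, 4, 6, 8, 8]
j=2: nums[2]=11 > 8 → no swap
j=3: nums[3]=6 ≤ 8 → i=2, swap nums[2],nums[3] → [8, 6, 6, 11, 4, 6, 8, 8]
j=4: nums[4]=4 ≤ 8 → i=3, swap nums[3],nums[4] → [8, 6, 6, 4, 11, 6, 8, 8]
(after j=4) nums = [8, 6, 6, 4, 11, 6, 8, 8]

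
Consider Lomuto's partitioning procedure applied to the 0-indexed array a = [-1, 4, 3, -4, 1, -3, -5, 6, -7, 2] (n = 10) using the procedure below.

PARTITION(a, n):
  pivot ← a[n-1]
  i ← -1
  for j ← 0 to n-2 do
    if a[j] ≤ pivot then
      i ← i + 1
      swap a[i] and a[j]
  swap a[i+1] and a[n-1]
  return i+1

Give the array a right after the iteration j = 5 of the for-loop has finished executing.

pivot = a[9] = 2; i = -1
j=0: a[0]=-1 ≤ 2 → i=0, swap a[0],a[0] (no change) → [-1, 4, 3, -4, 1, -3, -5, 6, -7, 2]
j=1: a[1]=4 > 2 → no swap
j=2: a[2]=3 > 2 → no swap
j=3: a[3]=-4 ≤ 2 → i=1, swap a[1],a[3] → [-1, -4, 3, 4, 1, -3, -5, 6, -7, 2]
j=4: a[4]=1 ≤ 2 → i=2, swap a[2],a[4] → [-1, -4, 1, 4, 3, -3, -5, 6, -7, 2]
j=5: a[5]=-3 ≤ 2 → i=3, swap a[3],a[5] → [-1, -4, 1, -3, 3, 4, -5, 6, -7, 2]
(after j=5) a = [-1, -4, 1, -3, 3, 4, -5, 6, -7, 2]

[-1, -4, 1, -3, 3, 4, -5, 6, -7, 2]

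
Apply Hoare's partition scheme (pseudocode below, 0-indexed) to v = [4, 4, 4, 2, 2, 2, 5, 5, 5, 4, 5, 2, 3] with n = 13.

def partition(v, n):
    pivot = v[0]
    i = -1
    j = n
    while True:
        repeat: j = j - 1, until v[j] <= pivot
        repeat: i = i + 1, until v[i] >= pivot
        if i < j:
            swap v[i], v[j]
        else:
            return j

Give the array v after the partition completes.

[3, 2, 4, 2, 2, 2, 5, 5, 5, 4, 5, 4, 4]

pivot = v[0] = 4; i = -1, j = 13
j→12 (v[12]=3≤4), i→0 (v[0]=4≥4); i<j, swap → [3, 4, 4, 2, 2, 2, 5, 5, 5, 4, 5, 2, 4]
j→11 (v[11]=2≤4), i→1 (v[1]=4≥4); i<j, swap → [3, 2, 4, 2, 2, 2, 5, 5, 5, 4, 5, 4, 4]
j→9 (v[9]=4≤4), i→2 (v[2]=4≥4); i<j, swap → [3, 2, 4, 2, 2, 2, 5, 5, 5, 4, 5, 4, 4]
j→5, i→6; i≥j, return j=5. v = [3, 2, 4, 2, 2, 2, 5, 5, 5, 4, 5, 4, 4]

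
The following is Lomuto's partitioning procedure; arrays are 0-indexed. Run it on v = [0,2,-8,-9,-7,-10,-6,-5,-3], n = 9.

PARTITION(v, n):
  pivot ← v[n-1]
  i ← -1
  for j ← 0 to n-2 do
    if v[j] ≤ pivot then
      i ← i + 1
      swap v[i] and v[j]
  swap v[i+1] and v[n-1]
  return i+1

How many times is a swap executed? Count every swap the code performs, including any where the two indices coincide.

7

pivot = v[8] = -3; i = -1
j=0: v[0]=0 > -3 → no swap
j=1: v[1]=2 > -3 → no swap
j=2: v[2]=-8 ≤ -3 → i=0, swap v[0],v[2] → [-8,2,0,-9,-7,-10,-6,-5,-3]
j=3: v[3]=-9 ≤ -3 → i=1, swap v[1],v[3] → [-8,-9,0,2,-7,-10,-6,-5,-3]
j=4: v[4]=-7 ≤ -3 → i=2, swap v[2],v[4] → [-8,-9,-7,2,0,-10,-6,-5,-3]
j=5: v[5]=-10 ≤ -3 → i=3, swap v[3],v[5] → [-8,-9,-7,-10,0,2,-6,-5,-3]
j=6: v[6]=-6 ≤ -3 → i=4, swap v[4],v[6] → [-8,-9,-7,-10,-6,2,0,-5,-3]
j=7: v[7]=-5 ≤ -3 → i=5, swap v[5],v[7] → [-8,-9,-7,-10,-6,-5,0,2,-3]
final swap v[6],v[8] → [-8,-9,-7,-10,-6,-5,-3,2,0]; return 6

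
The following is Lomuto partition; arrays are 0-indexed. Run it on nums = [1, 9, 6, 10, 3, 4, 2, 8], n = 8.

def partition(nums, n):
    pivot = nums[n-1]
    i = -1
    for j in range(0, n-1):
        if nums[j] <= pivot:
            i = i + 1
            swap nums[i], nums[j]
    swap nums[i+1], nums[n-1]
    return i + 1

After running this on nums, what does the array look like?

[1, 6, 3, 4, 2, 8, 9, 10]

pivot = nums[7] = 8; i = -1
j=0: nums[0]=1 ≤ 8 → i=0, swap nums[0],nums[0] (no change) → [1, 9, 6, 10, 3, 4, 2, 8]
j=1: nums[1]=9 > 8 → no swap
j=2: nums[2]=6 ≤ 8 → i=1, swap nums[1],nums[2] → [1, 6, 9, 10, 3, 4, 2, 8]
j=3: nums[3]=10 > 8 → no swap
j=4: nums[4]=3 ≤ 8 → i=2, swap nums[2],nums[4] → [1, 6, 3, 10, 9, 4, 2, 8]
j=5: nums[5]=4 ≤ 8 → i=3, swap nums[3],nums[5] → [1, 6, 3, 4, 9, 10, 2, 8]
j=6: nums[6]=2 ≤ 8 → i=4, swap nums[4],nums[6] → [1, 6, 3, 4, 2, 10, 9, 8]
final swap nums[5],nums[7] → [1, 6, 3, 4, 2, 8, 9, 10]; return 5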